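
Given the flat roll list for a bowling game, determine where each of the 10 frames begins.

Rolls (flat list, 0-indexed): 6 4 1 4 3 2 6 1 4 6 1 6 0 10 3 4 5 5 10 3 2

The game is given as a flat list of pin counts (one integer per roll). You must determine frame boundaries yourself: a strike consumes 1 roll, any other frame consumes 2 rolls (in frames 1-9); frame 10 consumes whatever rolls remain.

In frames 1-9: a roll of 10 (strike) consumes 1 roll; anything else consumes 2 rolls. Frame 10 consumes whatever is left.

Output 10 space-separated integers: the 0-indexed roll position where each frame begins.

Frame 1 starts at roll index 0: rolls=6,4 (sum=10), consumes 2 rolls
Frame 2 starts at roll index 2: rolls=1,4 (sum=5), consumes 2 rolls
Frame 3 starts at roll index 4: rolls=3,2 (sum=5), consumes 2 rolls
Frame 4 starts at roll index 6: rolls=6,1 (sum=7), consumes 2 rolls
Frame 5 starts at roll index 8: rolls=4,6 (sum=10), consumes 2 rolls
Frame 6 starts at roll index 10: rolls=1,6 (sum=7), consumes 2 rolls
Frame 7 starts at roll index 12: rolls=0,10 (sum=10), consumes 2 rolls
Frame 8 starts at roll index 14: rolls=3,4 (sum=7), consumes 2 rolls
Frame 9 starts at roll index 16: rolls=5,5 (sum=10), consumes 2 rolls
Frame 10 starts at roll index 18: 3 remaining rolls

Answer: 0 2 4 6 8 10 12 14 16 18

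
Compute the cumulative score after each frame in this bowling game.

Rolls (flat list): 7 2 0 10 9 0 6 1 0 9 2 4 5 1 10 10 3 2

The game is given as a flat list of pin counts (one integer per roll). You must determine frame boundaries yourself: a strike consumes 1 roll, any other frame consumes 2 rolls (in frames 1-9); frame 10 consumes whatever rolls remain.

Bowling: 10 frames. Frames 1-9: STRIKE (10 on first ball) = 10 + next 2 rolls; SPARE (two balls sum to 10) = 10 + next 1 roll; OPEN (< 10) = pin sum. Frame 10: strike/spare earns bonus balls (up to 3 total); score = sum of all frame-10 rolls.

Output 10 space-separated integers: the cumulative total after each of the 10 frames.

Frame 1: OPEN (7+2=9). Cumulative: 9
Frame 2: SPARE (0+10=10). 10 + next roll (9) = 19. Cumulative: 28
Frame 3: OPEN (9+0=9). Cumulative: 37
Frame 4: OPEN (6+1=7). Cumulative: 44
Frame 5: OPEN (0+9=9). Cumulative: 53
Frame 6: OPEN (2+4=6). Cumulative: 59
Frame 7: OPEN (5+1=6). Cumulative: 65
Frame 8: STRIKE. 10 + next two rolls (10+3) = 23. Cumulative: 88
Frame 9: STRIKE. 10 + next two rolls (3+2) = 15. Cumulative: 103
Frame 10: OPEN. Sum of all frame-10 rolls (3+2) = 5. Cumulative: 108

Answer: 9 28 37 44 53 59 65 88 103 108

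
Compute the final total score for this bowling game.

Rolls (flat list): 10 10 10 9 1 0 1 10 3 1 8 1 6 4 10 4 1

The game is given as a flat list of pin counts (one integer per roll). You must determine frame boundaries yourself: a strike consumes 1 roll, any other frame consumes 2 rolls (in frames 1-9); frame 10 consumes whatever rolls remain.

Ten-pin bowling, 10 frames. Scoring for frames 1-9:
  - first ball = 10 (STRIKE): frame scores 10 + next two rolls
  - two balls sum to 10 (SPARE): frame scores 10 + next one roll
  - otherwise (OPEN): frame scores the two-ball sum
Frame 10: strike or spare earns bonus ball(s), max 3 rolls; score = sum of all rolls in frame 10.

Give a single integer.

Answer: 152

Derivation:
Frame 1: STRIKE. 10 + next two rolls (10+10) = 30. Cumulative: 30
Frame 2: STRIKE. 10 + next two rolls (10+9) = 29. Cumulative: 59
Frame 3: STRIKE. 10 + next two rolls (9+1) = 20. Cumulative: 79
Frame 4: SPARE (9+1=10). 10 + next roll (0) = 10. Cumulative: 89
Frame 5: OPEN (0+1=1). Cumulative: 90
Frame 6: STRIKE. 10 + next two rolls (3+1) = 14. Cumulative: 104
Frame 7: OPEN (3+1=4). Cumulative: 108
Frame 8: OPEN (8+1=9). Cumulative: 117
Frame 9: SPARE (6+4=10). 10 + next roll (10) = 20. Cumulative: 137
Frame 10: STRIKE. Sum of all frame-10 rolls (10+4+1) = 15. Cumulative: 152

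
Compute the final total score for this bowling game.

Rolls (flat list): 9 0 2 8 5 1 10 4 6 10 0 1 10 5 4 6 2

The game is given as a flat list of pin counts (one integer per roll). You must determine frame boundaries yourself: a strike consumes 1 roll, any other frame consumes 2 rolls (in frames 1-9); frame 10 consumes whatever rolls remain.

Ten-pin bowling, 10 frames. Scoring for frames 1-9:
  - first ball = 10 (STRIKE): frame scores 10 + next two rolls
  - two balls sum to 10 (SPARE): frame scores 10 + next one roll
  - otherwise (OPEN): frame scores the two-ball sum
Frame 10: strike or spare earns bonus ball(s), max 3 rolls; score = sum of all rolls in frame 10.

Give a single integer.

Frame 1: OPEN (9+0=9). Cumulative: 9
Frame 2: SPARE (2+8=10). 10 + next roll (5) = 15. Cumulative: 24
Frame 3: OPEN (5+1=6). Cumulative: 30
Frame 4: STRIKE. 10 + next two rolls (4+6) = 20. Cumulative: 50
Frame 5: SPARE (4+6=10). 10 + next roll (10) = 20. Cumulative: 70
Frame 6: STRIKE. 10 + next two rolls (0+1) = 11. Cumulative: 81
Frame 7: OPEN (0+1=1). Cumulative: 82
Frame 8: STRIKE. 10 + next two rolls (5+4) = 19. Cumulative: 101
Frame 9: OPEN (5+4=9). Cumulative: 110
Frame 10: OPEN. Sum of all frame-10 rolls (6+2) = 8. Cumulative: 118

Answer: 118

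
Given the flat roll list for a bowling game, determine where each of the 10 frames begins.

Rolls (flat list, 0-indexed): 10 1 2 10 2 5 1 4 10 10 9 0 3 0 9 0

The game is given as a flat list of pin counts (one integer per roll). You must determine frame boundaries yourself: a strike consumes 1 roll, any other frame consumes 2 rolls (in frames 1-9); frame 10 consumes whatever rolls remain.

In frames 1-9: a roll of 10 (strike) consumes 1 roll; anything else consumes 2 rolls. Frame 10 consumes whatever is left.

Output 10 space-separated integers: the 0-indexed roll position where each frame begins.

Answer: 0 1 3 4 6 8 9 10 12 14

Derivation:
Frame 1 starts at roll index 0: roll=10 (strike), consumes 1 roll
Frame 2 starts at roll index 1: rolls=1,2 (sum=3), consumes 2 rolls
Frame 3 starts at roll index 3: roll=10 (strike), consumes 1 roll
Frame 4 starts at roll index 4: rolls=2,5 (sum=7), consumes 2 rolls
Frame 5 starts at roll index 6: rolls=1,4 (sum=5), consumes 2 rolls
Frame 6 starts at roll index 8: roll=10 (strike), consumes 1 roll
Frame 7 starts at roll index 9: roll=10 (strike), consumes 1 roll
Frame 8 starts at roll index 10: rolls=9,0 (sum=9), consumes 2 rolls
Frame 9 starts at roll index 12: rolls=3,0 (sum=3), consumes 2 rolls
Frame 10 starts at roll index 14: 2 remaining rolls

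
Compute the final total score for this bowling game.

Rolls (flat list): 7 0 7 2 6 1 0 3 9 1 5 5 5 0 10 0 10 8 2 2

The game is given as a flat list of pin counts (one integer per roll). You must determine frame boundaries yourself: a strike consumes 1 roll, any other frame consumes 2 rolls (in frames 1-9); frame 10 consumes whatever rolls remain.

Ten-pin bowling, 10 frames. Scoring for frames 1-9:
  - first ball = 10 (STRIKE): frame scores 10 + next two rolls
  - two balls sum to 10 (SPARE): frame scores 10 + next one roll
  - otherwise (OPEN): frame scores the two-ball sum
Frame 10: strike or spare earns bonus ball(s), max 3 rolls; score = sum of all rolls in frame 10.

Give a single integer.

Answer: 111

Derivation:
Frame 1: OPEN (7+0=7). Cumulative: 7
Frame 2: OPEN (7+2=9). Cumulative: 16
Frame 3: OPEN (6+1=7). Cumulative: 23
Frame 4: OPEN (0+3=3). Cumulative: 26
Frame 5: SPARE (9+1=10). 10 + next roll (5) = 15. Cumulative: 41
Frame 6: SPARE (5+5=10). 10 + next roll (5) = 15. Cumulative: 56
Frame 7: OPEN (5+0=5). Cumulative: 61
Frame 8: STRIKE. 10 + next two rolls (0+10) = 20. Cumulative: 81
Frame 9: SPARE (0+10=10). 10 + next roll (8) = 18. Cumulative: 99
Frame 10: SPARE. Sum of all frame-10 rolls (8+2+2) = 12. Cumulative: 111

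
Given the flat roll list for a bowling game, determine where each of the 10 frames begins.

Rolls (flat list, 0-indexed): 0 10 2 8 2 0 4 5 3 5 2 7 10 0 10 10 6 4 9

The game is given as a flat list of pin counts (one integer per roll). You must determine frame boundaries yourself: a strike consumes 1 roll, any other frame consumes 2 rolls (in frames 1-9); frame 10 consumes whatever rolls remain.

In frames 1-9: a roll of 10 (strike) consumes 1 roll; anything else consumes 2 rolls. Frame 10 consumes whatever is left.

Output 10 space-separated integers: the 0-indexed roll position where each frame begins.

Frame 1 starts at roll index 0: rolls=0,10 (sum=10), consumes 2 rolls
Frame 2 starts at roll index 2: rolls=2,8 (sum=10), consumes 2 rolls
Frame 3 starts at roll index 4: rolls=2,0 (sum=2), consumes 2 rolls
Frame 4 starts at roll index 6: rolls=4,5 (sum=9), consumes 2 rolls
Frame 5 starts at roll index 8: rolls=3,5 (sum=8), consumes 2 rolls
Frame 6 starts at roll index 10: rolls=2,7 (sum=9), consumes 2 rolls
Frame 7 starts at roll index 12: roll=10 (strike), consumes 1 roll
Frame 8 starts at roll index 13: rolls=0,10 (sum=10), consumes 2 rolls
Frame 9 starts at roll index 15: roll=10 (strike), consumes 1 roll
Frame 10 starts at roll index 16: 3 remaining rolls

Answer: 0 2 4 6 8 10 12 13 15 16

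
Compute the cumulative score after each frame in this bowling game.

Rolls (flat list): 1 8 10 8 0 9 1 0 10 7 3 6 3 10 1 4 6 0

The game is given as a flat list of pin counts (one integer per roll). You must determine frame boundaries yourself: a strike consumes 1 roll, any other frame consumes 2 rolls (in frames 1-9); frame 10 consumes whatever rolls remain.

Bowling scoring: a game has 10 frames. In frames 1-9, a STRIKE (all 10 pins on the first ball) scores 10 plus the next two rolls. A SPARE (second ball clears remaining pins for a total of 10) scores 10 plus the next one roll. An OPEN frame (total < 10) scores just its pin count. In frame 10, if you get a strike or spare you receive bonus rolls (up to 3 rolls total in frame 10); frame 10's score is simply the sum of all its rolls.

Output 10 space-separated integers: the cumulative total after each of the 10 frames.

Answer: 9 27 35 45 62 78 87 102 107 113

Derivation:
Frame 1: OPEN (1+8=9). Cumulative: 9
Frame 2: STRIKE. 10 + next two rolls (8+0) = 18. Cumulative: 27
Frame 3: OPEN (8+0=8). Cumulative: 35
Frame 4: SPARE (9+1=10). 10 + next roll (0) = 10. Cumulative: 45
Frame 5: SPARE (0+10=10). 10 + next roll (7) = 17. Cumulative: 62
Frame 6: SPARE (7+3=10). 10 + next roll (6) = 16. Cumulative: 78
Frame 7: OPEN (6+3=9). Cumulative: 87
Frame 8: STRIKE. 10 + next two rolls (1+4) = 15. Cumulative: 102
Frame 9: OPEN (1+4=5). Cumulative: 107
Frame 10: OPEN. Sum of all frame-10 rolls (6+0) = 6. Cumulative: 113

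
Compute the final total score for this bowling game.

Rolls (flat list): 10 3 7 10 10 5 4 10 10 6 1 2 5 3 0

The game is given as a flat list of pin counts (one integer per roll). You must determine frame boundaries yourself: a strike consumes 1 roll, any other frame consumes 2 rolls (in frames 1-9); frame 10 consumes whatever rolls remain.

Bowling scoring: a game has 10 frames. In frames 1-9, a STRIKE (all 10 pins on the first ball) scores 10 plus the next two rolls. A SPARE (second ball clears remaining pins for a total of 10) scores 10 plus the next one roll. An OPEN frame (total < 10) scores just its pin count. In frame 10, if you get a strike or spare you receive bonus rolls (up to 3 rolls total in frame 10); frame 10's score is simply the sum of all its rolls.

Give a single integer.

Frame 1: STRIKE. 10 + next two rolls (3+7) = 20. Cumulative: 20
Frame 2: SPARE (3+7=10). 10 + next roll (10) = 20. Cumulative: 40
Frame 3: STRIKE. 10 + next two rolls (10+5) = 25. Cumulative: 65
Frame 4: STRIKE. 10 + next two rolls (5+4) = 19. Cumulative: 84
Frame 5: OPEN (5+4=9). Cumulative: 93
Frame 6: STRIKE. 10 + next two rolls (10+6) = 26. Cumulative: 119
Frame 7: STRIKE. 10 + next two rolls (6+1) = 17. Cumulative: 136
Frame 8: OPEN (6+1=7). Cumulative: 143
Frame 9: OPEN (2+5=7). Cumulative: 150
Frame 10: OPEN. Sum of all frame-10 rolls (3+0) = 3. Cumulative: 153

Answer: 153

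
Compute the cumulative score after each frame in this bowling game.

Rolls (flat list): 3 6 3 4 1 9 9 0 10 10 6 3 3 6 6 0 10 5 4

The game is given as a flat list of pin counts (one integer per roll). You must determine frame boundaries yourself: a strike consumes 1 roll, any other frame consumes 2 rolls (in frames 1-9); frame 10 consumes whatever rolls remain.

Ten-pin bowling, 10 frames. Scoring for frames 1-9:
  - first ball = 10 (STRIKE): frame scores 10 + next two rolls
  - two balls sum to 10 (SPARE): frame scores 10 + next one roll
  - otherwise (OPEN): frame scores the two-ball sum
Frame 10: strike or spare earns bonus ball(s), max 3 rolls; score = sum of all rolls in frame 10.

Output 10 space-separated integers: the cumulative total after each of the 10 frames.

Frame 1: OPEN (3+6=9). Cumulative: 9
Frame 2: OPEN (3+4=7). Cumulative: 16
Frame 3: SPARE (1+9=10). 10 + next roll (9) = 19. Cumulative: 35
Frame 4: OPEN (9+0=9). Cumulative: 44
Frame 5: STRIKE. 10 + next two rolls (10+6) = 26. Cumulative: 70
Frame 6: STRIKE. 10 + next two rolls (6+3) = 19. Cumulative: 89
Frame 7: OPEN (6+3=9). Cumulative: 98
Frame 8: OPEN (3+6=9). Cumulative: 107
Frame 9: OPEN (6+0=6). Cumulative: 113
Frame 10: STRIKE. Sum of all frame-10 rolls (10+5+4) = 19. Cumulative: 132

Answer: 9 16 35 44 70 89 98 107 113 132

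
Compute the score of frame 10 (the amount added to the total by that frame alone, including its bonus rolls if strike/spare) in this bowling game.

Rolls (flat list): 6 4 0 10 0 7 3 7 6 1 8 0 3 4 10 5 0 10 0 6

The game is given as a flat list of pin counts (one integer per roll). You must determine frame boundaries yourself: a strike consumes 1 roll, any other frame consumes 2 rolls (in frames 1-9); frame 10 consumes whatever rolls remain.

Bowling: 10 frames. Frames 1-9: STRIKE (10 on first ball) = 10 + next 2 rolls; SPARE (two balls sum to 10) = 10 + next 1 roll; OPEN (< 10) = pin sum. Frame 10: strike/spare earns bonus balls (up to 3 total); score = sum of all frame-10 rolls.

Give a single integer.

Answer: 16

Derivation:
Frame 1: SPARE (6+4=10). 10 + next roll (0) = 10. Cumulative: 10
Frame 2: SPARE (0+10=10). 10 + next roll (0) = 10. Cumulative: 20
Frame 3: OPEN (0+7=7). Cumulative: 27
Frame 4: SPARE (3+7=10). 10 + next roll (6) = 16. Cumulative: 43
Frame 5: OPEN (6+1=7). Cumulative: 50
Frame 6: OPEN (8+0=8). Cumulative: 58
Frame 7: OPEN (3+4=7). Cumulative: 65
Frame 8: STRIKE. 10 + next two rolls (5+0) = 15. Cumulative: 80
Frame 9: OPEN (5+0=5). Cumulative: 85
Frame 10: STRIKE. Sum of all frame-10 rolls (10+0+6) = 16. Cumulative: 101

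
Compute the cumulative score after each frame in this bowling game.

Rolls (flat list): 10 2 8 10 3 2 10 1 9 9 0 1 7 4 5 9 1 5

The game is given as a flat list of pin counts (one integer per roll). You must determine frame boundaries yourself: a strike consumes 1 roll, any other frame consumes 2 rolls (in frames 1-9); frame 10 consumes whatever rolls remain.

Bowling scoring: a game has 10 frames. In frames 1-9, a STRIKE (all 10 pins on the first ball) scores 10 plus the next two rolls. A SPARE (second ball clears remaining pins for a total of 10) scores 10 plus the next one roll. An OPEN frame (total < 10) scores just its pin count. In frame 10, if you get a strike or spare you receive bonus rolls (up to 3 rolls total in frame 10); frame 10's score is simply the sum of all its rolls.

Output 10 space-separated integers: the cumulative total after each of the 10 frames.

Frame 1: STRIKE. 10 + next two rolls (2+8) = 20. Cumulative: 20
Frame 2: SPARE (2+8=10). 10 + next roll (10) = 20. Cumulative: 40
Frame 3: STRIKE. 10 + next two rolls (3+2) = 15. Cumulative: 55
Frame 4: OPEN (3+2=5). Cumulative: 60
Frame 5: STRIKE. 10 + next two rolls (1+9) = 20. Cumulative: 80
Frame 6: SPARE (1+9=10). 10 + next roll (9) = 19. Cumulative: 99
Frame 7: OPEN (9+0=9). Cumulative: 108
Frame 8: OPEN (1+7=8). Cumulative: 116
Frame 9: OPEN (4+5=9). Cumulative: 125
Frame 10: SPARE. Sum of all frame-10 rolls (9+1+5) = 15. Cumulative: 140

Answer: 20 40 55 60 80 99 108 116 125 140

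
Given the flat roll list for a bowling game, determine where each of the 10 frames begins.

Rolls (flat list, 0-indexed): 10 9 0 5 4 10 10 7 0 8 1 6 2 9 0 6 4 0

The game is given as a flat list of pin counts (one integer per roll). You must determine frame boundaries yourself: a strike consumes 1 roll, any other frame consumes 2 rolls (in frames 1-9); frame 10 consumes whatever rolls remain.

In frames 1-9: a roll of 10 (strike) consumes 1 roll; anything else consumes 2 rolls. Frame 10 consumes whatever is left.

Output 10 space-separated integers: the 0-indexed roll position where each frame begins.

Frame 1 starts at roll index 0: roll=10 (strike), consumes 1 roll
Frame 2 starts at roll index 1: rolls=9,0 (sum=9), consumes 2 rolls
Frame 3 starts at roll index 3: rolls=5,4 (sum=9), consumes 2 rolls
Frame 4 starts at roll index 5: roll=10 (strike), consumes 1 roll
Frame 5 starts at roll index 6: roll=10 (strike), consumes 1 roll
Frame 6 starts at roll index 7: rolls=7,0 (sum=7), consumes 2 rolls
Frame 7 starts at roll index 9: rolls=8,1 (sum=9), consumes 2 rolls
Frame 8 starts at roll index 11: rolls=6,2 (sum=8), consumes 2 rolls
Frame 9 starts at roll index 13: rolls=9,0 (sum=9), consumes 2 rolls
Frame 10 starts at roll index 15: 3 remaining rolls

Answer: 0 1 3 5 6 7 9 11 13 15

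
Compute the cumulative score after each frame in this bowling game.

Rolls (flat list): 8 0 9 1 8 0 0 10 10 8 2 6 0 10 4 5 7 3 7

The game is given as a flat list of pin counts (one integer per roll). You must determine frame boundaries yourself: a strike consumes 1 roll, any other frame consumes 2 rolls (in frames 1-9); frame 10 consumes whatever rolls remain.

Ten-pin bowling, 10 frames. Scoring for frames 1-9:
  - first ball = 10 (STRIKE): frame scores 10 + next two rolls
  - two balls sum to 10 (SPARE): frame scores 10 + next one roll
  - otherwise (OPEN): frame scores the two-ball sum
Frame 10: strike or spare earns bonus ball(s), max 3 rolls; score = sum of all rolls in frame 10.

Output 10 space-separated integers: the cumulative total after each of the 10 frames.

Answer: 8 26 34 54 74 90 96 115 124 141

Derivation:
Frame 1: OPEN (8+0=8). Cumulative: 8
Frame 2: SPARE (9+1=10). 10 + next roll (8) = 18. Cumulative: 26
Frame 3: OPEN (8+0=8). Cumulative: 34
Frame 4: SPARE (0+10=10). 10 + next roll (10) = 20. Cumulative: 54
Frame 5: STRIKE. 10 + next two rolls (8+2) = 20. Cumulative: 74
Frame 6: SPARE (8+2=10). 10 + next roll (6) = 16. Cumulative: 90
Frame 7: OPEN (6+0=6). Cumulative: 96
Frame 8: STRIKE. 10 + next two rolls (4+5) = 19. Cumulative: 115
Frame 9: OPEN (4+5=9). Cumulative: 124
Frame 10: SPARE. Sum of all frame-10 rolls (7+3+7) = 17. Cumulative: 141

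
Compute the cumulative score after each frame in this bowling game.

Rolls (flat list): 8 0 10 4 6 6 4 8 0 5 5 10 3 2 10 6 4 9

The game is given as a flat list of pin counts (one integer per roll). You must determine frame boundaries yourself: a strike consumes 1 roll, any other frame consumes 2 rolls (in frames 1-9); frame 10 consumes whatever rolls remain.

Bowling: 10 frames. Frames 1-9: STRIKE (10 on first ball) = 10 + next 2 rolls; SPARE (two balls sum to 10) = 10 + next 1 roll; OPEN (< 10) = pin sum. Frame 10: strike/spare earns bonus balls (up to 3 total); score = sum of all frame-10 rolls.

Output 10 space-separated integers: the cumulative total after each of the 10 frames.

Answer: 8 28 44 62 70 90 105 110 130 149

Derivation:
Frame 1: OPEN (8+0=8). Cumulative: 8
Frame 2: STRIKE. 10 + next two rolls (4+6) = 20. Cumulative: 28
Frame 3: SPARE (4+6=10). 10 + next roll (6) = 16. Cumulative: 44
Frame 4: SPARE (6+4=10). 10 + next roll (8) = 18. Cumulative: 62
Frame 5: OPEN (8+0=8). Cumulative: 70
Frame 6: SPARE (5+5=10). 10 + next roll (10) = 20. Cumulative: 90
Frame 7: STRIKE. 10 + next two rolls (3+2) = 15. Cumulative: 105
Frame 8: OPEN (3+2=5). Cumulative: 110
Frame 9: STRIKE. 10 + next two rolls (6+4) = 20. Cumulative: 130
Frame 10: SPARE. Sum of all frame-10 rolls (6+4+9) = 19. Cumulative: 149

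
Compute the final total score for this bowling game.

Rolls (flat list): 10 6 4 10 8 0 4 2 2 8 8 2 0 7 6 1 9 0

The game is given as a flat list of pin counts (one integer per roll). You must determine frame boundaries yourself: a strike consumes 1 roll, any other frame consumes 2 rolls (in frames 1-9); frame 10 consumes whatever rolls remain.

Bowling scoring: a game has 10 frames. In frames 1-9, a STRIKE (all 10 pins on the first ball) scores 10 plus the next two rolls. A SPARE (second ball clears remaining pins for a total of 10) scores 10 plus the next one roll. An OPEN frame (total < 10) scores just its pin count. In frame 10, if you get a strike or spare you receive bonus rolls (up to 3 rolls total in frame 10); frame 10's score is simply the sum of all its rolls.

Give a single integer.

Answer: 123

Derivation:
Frame 1: STRIKE. 10 + next two rolls (6+4) = 20. Cumulative: 20
Frame 2: SPARE (6+4=10). 10 + next roll (10) = 20. Cumulative: 40
Frame 3: STRIKE. 10 + next two rolls (8+0) = 18. Cumulative: 58
Frame 4: OPEN (8+0=8). Cumulative: 66
Frame 5: OPEN (4+2=6). Cumulative: 72
Frame 6: SPARE (2+8=10). 10 + next roll (8) = 18. Cumulative: 90
Frame 7: SPARE (8+2=10). 10 + next roll (0) = 10. Cumulative: 100
Frame 8: OPEN (0+7=7). Cumulative: 107
Frame 9: OPEN (6+1=7). Cumulative: 114
Frame 10: OPEN. Sum of all frame-10 rolls (9+0) = 9. Cumulative: 123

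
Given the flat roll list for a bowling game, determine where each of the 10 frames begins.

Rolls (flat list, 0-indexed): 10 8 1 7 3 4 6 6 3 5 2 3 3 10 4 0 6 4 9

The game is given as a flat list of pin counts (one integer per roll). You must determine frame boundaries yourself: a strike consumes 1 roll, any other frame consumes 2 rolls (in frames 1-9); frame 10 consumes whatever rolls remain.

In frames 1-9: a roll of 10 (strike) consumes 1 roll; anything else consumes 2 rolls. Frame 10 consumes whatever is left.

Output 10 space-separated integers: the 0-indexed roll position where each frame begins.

Answer: 0 1 3 5 7 9 11 13 14 16

Derivation:
Frame 1 starts at roll index 0: roll=10 (strike), consumes 1 roll
Frame 2 starts at roll index 1: rolls=8,1 (sum=9), consumes 2 rolls
Frame 3 starts at roll index 3: rolls=7,3 (sum=10), consumes 2 rolls
Frame 4 starts at roll index 5: rolls=4,6 (sum=10), consumes 2 rolls
Frame 5 starts at roll index 7: rolls=6,3 (sum=9), consumes 2 rolls
Frame 6 starts at roll index 9: rolls=5,2 (sum=7), consumes 2 rolls
Frame 7 starts at roll index 11: rolls=3,3 (sum=6), consumes 2 rolls
Frame 8 starts at roll index 13: roll=10 (strike), consumes 1 roll
Frame 9 starts at roll index 14: rolls=4,0 (sum=4), consumes 2 rolls
Frame 10 starts at roll index 16: 3 remaining rolls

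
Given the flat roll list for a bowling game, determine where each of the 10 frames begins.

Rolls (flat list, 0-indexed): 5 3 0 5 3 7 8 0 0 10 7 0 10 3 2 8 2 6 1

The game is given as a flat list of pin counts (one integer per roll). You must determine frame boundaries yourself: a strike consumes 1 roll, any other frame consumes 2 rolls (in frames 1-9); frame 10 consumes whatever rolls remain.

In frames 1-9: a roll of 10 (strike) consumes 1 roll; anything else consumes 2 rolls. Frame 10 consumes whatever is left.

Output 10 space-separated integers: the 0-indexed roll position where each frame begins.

Answer: 0 2 4 6 8 10 12 13 15 17

Derivation:
Frame 1 starts at roll index 0: rolls=5,3 (sum=8), consumes 2 rolls
Frame 2 starts at roll index 2: rolls=0,5 (sum=5), consumes 2 rolls
Frame 3 starts at roll index 4: rolls=3,7 (sum=10), consumes 2 rolls
Frame 4 starts at roll index 6: rolls=8,0 (sum=8), consumes 2 rolls
Frame 5 starts at roll index 8: rolls=0,10 (sum=10), consumes 2 rolls
Frame 6 starts at roll index 10: rolls=7,0 (sum=7), consumes 2 rolls
Frame 7 starts at roll index 12: roll=10 (strike), consumes 1 roll
Frame 8 starts at roll index 13: rolls=3,2 (sum=5), consumes 2 rolls
Frame 9 starts at roll index 15: rolls=8,2 (sum=10), consumes 2 rolls
Frame 10 starts at roll index 17: 2 remaining rolls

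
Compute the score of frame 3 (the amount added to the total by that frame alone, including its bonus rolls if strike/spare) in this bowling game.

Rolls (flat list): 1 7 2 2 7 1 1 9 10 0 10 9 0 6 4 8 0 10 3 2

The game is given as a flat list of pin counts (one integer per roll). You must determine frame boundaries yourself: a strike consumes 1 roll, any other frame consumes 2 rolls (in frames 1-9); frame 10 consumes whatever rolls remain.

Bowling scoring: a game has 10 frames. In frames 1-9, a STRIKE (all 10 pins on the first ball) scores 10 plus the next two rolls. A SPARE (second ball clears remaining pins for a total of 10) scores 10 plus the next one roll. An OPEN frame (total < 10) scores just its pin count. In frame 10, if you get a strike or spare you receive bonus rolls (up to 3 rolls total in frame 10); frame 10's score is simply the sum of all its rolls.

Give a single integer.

Answer: 8

Derivation:
Frame 1: OPEN (1+7=8). Cumulative: 8
Frame 2: OPEN (2+2=4). Cumulative: 12
Frame 3: OPEN (7+1=8). Cumulative: 20
Frame 4: SPARE (1+9=10). 10 + next roll (10) = 20. Cumulative: 40
Frame 5: STRIKE. 10 + next two rolls (0+10) = 20. Cumulative: 60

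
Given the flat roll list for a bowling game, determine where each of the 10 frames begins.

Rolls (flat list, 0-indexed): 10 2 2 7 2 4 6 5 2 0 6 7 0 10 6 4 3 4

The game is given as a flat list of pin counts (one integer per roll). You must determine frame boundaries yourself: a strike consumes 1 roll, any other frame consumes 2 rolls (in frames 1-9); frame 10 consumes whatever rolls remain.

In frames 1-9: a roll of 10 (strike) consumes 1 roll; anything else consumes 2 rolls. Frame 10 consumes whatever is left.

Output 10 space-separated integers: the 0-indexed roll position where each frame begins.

Answer: 0 1 3 5 7 9 11 13 14 16

Derivation:
Frame 1 starts at roll index 0: roll=10 (strike), consumes 1 roll
Frame 2 starts at roll index 1: rolls=2,2 (sum=4), consumes 2 rolls
Frame 3 starts at roll index 3: rolls=7,2 (sum=9), consumes 2 rolls
Frame 4 starts at roll index 5: rolls=4,6 (sum=10), consumes 2 rolls
Frame 5 starts at roll index 7: rolls=5,2 (sum=7), consumes 2 rolls
Frame 6 starts at roll index 9: rolls=0,6 (sum=6), consumes 2 rolls
Frame 7 starts at roll index 11: rolls=7,0 (sum=7), consumes 2 rolls
Frame 8 starts at roll index 13: roll=10 (strike), consumes 1 roll
Frame 9 starts at roll index 14: rolls=6,4 (sum=10), consumes 2 rolls
Frame 10 starts at roll index 16: 2 remaining rolls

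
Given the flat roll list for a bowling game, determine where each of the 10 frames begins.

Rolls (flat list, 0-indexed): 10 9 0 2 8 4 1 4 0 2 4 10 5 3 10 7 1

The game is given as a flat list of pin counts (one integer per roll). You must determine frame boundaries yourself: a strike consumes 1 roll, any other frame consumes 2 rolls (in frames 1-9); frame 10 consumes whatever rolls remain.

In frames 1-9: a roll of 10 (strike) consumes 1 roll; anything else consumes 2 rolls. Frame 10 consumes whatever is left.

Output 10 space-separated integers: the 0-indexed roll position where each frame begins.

Answer: 0 1 3 5 7 9 11 12 14 15

Derivation:
Frame 1 starts at roll index 0: roll=10 (strike), consumes 1 roll
Frame 2 starts at roll index 1: rolls=9,0 (sum=9), consumes 2 rolls
Frame 3 starts at roll index 3: rolls=2,8 (sum=10), consumes 2 rolls
Frame 4 starts at roll index 5: rolls=4,1 (sum=5), consumes 2 rolls
Frame 5 starts at roll index 7: rolls=4,0 (sum=4), consumes 2 rolls
Frame 6 starts at roll index 9: rolls=2,4 (sum=6), consumes 2 rolls
Frame 7 starts at roll index 11: roll=10 (strike), consumes 1 roll
Frame 8 starts at roll index 12: rolls=5,3 (sum=8), consumes 2 rolls
Frame 9 starts at roll index 14: roll=10 (strike), consumes 1 roll
Frame 10 starts at roll index 15: 2 remaining rolls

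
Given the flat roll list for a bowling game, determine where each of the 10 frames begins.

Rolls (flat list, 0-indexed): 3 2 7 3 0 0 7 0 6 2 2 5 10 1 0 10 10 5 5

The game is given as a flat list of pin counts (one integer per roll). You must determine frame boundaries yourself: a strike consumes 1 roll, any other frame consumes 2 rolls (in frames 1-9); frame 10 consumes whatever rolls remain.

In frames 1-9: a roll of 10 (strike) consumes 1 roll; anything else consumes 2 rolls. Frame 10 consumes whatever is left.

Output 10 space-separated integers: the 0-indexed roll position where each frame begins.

Frame 1 starts at roll index 0: rolls=3,2 (sum=5), consumes 2 rolls
Frame 2 starts at roll index 2: rolls=7,3 (sum=10), consumes 2 rolls
Frame 3 starts at roll index 4: rolls=0,0 (sum=0), consumes 2 rolls
Frame 4 starts at roll index 6: rolls=7,0 (sum=7), consumes 2 rolls
Frame 5 starts at roll index 8: rolls=6,2 (sum=8), consumes 2 rolls
Frame 6 starts at roll index 10: rolls=2,5 (sum=7), consumes 2 rolls
Frame 7 starts at roll index 12: roll=10 (strike), consumes 1 roll
Frame 8 starts at roll index 13: rolls=1,0 (sum=1), consumes 2 rolls
Frame 9 starts at roll index 15: roll=10 (strike), consumes 1 roll
Frame 10 starts at roll index 16: 3 remaining rolls

Answer: 0 2 4 6 8 10 12 13 15 16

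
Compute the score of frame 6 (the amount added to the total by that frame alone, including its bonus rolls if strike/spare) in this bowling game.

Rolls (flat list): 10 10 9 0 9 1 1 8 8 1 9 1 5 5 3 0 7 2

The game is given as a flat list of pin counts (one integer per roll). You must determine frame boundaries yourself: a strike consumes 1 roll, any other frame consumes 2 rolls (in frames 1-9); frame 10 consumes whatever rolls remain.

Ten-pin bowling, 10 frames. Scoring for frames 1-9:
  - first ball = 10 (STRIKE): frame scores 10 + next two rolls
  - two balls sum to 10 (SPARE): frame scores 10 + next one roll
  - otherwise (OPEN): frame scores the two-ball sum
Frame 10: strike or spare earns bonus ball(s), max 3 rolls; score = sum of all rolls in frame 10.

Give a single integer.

Frame 1: STRIKE. 10 + next two rolls (10+9) = 29. Cumulative: 29
Frame 2: STRIKE. 10 + next two rolls (9+0) = 19. Cumulative: 48
Frame 3: OPEN (9+0=9). Cumulative: 57
Frame 4: SPARE (9+1=10). 10 + next roll (1) = 11. Cumulative: 68
Frame 5: OPEN (1+8=9). Cumulative: 77
Frame 6: OPEN (8+1=9). Cumulative: 86
Frame 7: SPARE (9+1=10). 10 + next roll (5) = 15. Cumulative: 101
Frame 8: SPARE (5+5=10). 10 + next roll (3) = 13. Cumulative: 114

Answer: 9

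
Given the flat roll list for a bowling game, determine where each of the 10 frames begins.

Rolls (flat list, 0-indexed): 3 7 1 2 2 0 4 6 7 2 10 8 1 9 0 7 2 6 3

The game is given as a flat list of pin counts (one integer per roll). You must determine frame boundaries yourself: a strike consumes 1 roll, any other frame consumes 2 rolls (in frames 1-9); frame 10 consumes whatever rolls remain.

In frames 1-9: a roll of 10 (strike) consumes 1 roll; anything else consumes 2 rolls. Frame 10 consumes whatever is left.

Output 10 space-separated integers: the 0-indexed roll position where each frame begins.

Frame 1 starts at roll index 0: rolls=3,7 (sum=10), consumes 2 rolls
Frame 2 starts at roll index 2: rolls=1,2 (sum=3), consumes 2 rolls
Frame 3 starts at roll index 4: rolls=2,0 (sum=2), consumes 2 rolls
Frame 4 starts at roll index 6: rolls=4,6 (sum=10), consumes 2 rolls
Frame 5 starts at roll index 8: rolls=7,2 (sum=9), consumes 2 rolls
Frame 6 starts at roll index 10: roll=10 (strike), consumes 1 roll
Frame 7 starts at roll index 11: rolls=8,1 (sum=9), consumes 2 rolls
Frame 8 starts at roll index 13: rolls=9,0 (sum=9), consumes 2 rolls
Frame 9 starts at roll index 15: rolls=7,2 (sum=9), consumes 2 rolls
Frame 10 starts at roll index 17: 2 remaining rolls

Answer: 0 2 4 6 8 10 11 13 15 17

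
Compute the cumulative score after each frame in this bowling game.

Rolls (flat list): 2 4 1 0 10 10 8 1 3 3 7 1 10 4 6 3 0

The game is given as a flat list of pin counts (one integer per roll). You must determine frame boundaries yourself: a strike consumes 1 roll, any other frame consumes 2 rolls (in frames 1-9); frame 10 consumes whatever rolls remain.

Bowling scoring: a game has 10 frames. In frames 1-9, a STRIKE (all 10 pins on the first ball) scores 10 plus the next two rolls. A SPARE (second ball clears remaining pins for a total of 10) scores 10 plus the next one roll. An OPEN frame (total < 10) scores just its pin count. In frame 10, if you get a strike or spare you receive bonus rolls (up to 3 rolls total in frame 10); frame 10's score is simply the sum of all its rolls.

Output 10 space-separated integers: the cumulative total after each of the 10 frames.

Frame 1: OPEN (2+4=6). Cumulative: 6
Frame 2: OPEN (1+0=1). Cumulative: 7
Frame 3: STRIKE. 10 + next two rolls (10+8) = 28. Cumulative: 35
Frame 4: STRIKE. 10 + next two rolls (8+1) = 19. Cumulative: 54
Frame 5: OPEN (8+1=9). Cumulative: 63
Frame 6: OPEN (3+3=6). Cumulative: 69
Frame 7: OPEN (7+1=8). Cumulative: 77
Frame 8: STRIKE. 10 + next two rolls (4+6) = 20. Cumulative: 97
Frame 9: SPARE (4+6=10). 10 + next roll (3) = 13. Cumulative: 110
Frame 10: OPEN. Sum of all frame-10 rolls (3+0) = 3. Cumulative: 113

Answer: 6 7 35 54 63 69 77 97 110 113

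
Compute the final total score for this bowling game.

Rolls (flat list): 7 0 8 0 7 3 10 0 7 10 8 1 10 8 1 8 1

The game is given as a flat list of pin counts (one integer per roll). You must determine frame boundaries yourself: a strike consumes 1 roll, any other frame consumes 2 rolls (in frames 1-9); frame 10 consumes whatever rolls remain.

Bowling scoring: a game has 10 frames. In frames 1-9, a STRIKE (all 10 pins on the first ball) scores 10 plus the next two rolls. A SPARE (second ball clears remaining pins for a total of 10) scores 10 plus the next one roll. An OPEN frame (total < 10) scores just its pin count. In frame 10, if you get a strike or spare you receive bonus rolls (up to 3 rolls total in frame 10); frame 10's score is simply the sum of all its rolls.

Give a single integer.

Answer: 124

Derivation:
Frame 1: OPEN (7+0=7). Cumulative: 7
Frame 2: OPEN (8+0=8). Cumulative: 15
Frame 3: SPARE (7+3=10). 10 + next roll (10) = 20. Cumulative: 35
Frame 4: STRIKE. 10 + next two rolls (0+7) = 17. Cumulative: 52
Frame 5: OPEN (0+7=7). Cumulative: 59
Frame 6: STRIKE. 10 + next two rolls (8+1) = 19. Cumulative: 78
Frame 7: OPEN (8+1=9). Cumulative: 87
Frame 8: STRIKE. 10 + next two rolls (8+1) = 19. Cumulative: 106
Frame 9: OPEN (8+1=9). Cumulative: 115
Frame 10: OPEN. Sum of all frame-10 rolls (8+1) = 9. Cumulative: 124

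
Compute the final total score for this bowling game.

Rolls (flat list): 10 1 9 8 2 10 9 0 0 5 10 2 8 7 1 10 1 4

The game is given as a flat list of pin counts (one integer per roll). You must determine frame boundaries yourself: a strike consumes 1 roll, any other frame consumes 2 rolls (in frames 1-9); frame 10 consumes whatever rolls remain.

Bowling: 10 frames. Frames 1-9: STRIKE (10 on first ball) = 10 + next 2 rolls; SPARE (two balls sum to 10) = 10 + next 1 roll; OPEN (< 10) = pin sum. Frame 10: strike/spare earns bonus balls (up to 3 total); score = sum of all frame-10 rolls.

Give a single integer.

Answer: 151

Derivation:
Frame 1: STRIKE. 10 + next two rolls (1+9) = 20. Cumulative: 20
Frame 2: SPARE (1+9=10). 10 + next roll (8) = 18. Cumulative: 38
Frame 3: SPARE (8+2=10). 10 + next roll (10) = 20. Cumulative: 58
Frame 4: STRIKE. 10 + next two rolls (9+0) = 19. Cumulative: 77
Frame 5: OPEN (9+0=9). Cumulative: 86
Frame 6: OPEN (0+5=5). Cumulative: 91
Frame 7: STRIKE. 10 + next two rolls (2+8) = 20. Cumulative: 111
Frame 8: SPARE (2+8=10). 10 + next roll (7) = 17. Cumulative: 128
Frame 9: OPEN (7+1=8). Cumulative: 136
Frame 10: STRIKE. Sum of all frame-10 rolls (10+1+4) = 15. Cumulative: 151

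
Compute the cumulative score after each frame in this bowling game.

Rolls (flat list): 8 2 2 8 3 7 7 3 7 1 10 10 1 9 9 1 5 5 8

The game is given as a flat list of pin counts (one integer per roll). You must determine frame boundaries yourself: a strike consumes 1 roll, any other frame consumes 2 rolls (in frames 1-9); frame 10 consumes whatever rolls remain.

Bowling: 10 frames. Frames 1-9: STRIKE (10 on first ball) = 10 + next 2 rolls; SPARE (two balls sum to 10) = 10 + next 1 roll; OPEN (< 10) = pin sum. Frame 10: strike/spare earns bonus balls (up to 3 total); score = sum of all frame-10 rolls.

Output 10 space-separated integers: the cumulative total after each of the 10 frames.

Answer: 12 25 42 59 67 88 108 127 142 160

Derivation:
Frame 1: SPARE (8+2=10). 10 + next roll (2) = 12. Cumulative: 12
Frame 2: SPARE (2+8=10). 10 + next roll (3) = 13. Cumulative: 25
Frame 3: SPARE (3+7=10). 10 + next roll (7) = 17. Cumulative: 42
Frame 4: SPARE (7+3=10). 10 + next roll (7) = 17. Cumulative: 59
Frame 5: OPEN (7+1=8). Cumulative: 67
Frame 6: STRIKE. 10 + next two rolls (10+1) = 21. Cumulative: 88
Frame 7: STRIKE. 10 + next two rolls (1+9) = 20. Cumulative: 108
Frame 8: SPARE (1+9=10). 10 + next roll (9) = 19. Cumulative: 127
Frame 9: SPARE (9+1=10). 10 + next roll (5) = 15. Cumulative: 142
Frame 10: SPARE. Sum of all frame-10 rolls (5+5+8) = 18. Cumulative: 160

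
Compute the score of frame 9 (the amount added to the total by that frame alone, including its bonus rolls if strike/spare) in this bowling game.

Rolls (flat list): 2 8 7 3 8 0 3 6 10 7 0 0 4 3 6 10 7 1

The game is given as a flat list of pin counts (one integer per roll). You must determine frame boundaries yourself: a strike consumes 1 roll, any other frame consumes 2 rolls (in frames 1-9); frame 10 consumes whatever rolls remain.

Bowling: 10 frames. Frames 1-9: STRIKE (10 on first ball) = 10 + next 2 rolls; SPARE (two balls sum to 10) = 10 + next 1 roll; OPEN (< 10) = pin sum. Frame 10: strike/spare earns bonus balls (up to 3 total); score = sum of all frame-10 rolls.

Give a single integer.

Frame 1: SPARE (2+8=10). 10 + next roll (7) = 17. Cumulative: 17
Frame 2: SPARE (7+3=10). 10 + next roll (8) = 18. Cumulative: 35
Frame 3: OPEN (8+0=8). Cumulative: 43
Frame 4: OPEN (3+6=9). Cumulative: 52
Frame 5: STRIKE. 10 + next two rolls (7+0) = 17. Cumulative: 69
Frame 6: OPEN (7+0=7). Cumulative: 76
Frame 7: OPEN (0+4=4). Cumulative: 80
Frame 8: OPEN (3+6=9). Cumulative: 89
Frame 9: STRIKE. 10 + next two rolls (7+1) = 18. Cumulative: 107
Frame 10: OPEN. Sum of all frame-10 rolls (7+1) = 8. Cumulative: 115

Answer: 18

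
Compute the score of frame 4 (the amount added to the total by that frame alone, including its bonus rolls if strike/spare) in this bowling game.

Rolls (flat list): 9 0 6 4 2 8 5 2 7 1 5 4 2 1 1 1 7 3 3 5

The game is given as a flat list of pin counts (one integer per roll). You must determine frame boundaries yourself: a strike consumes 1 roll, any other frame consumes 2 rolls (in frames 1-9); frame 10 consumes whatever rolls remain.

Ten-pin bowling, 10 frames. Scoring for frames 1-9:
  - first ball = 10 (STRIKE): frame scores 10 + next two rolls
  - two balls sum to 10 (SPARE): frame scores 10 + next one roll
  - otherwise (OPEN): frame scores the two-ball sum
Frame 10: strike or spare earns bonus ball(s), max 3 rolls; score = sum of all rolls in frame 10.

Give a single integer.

Answer: 7

Derivation:
Frame 1: OPEN (9+0=9). Cumulative: 9
Frame 2: SPARE (6+4=10). 10 + next roll (2) = 12. Cumulative: 21
Frame 3: SPARE (2+8=10). 10 + next roll (5) = 15. Cumulative: 36
Frame 4: OPEN (5+2=7). Cumulative: 43
Frame 5: OPEN (7+1=8). Cumulative: 51
Frame 6: OPEN (5+4=9). Cumulative: 60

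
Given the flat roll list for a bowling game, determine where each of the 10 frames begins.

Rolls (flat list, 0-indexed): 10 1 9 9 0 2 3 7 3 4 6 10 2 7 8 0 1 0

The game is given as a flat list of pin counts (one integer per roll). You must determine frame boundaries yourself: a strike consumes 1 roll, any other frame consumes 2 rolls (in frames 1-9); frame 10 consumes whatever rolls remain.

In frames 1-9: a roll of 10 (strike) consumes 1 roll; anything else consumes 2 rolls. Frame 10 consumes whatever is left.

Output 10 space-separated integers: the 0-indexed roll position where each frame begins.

Frame 1 starts at roll index 0: roll=10 (strike), consumes 1 roll
Frame 2 starts at roll index 1: rolls=1,9 (sum=10), consumes 2 rolls
Frame 3 starts at roll index 3: rolls=9,0 (sum=9), consumes 2 rolls
Frame 4 starts at roll index 5: rolls=2,3 (sum=5), consumes 2 rolls
Frame 5 starts at roll index 7: rolls=7,3 (sum=10), consumes 2 rolls
Frame 6 starts at roll index 9: rolls=4,6 (sum=10), consumes 2 rolls
Frame 7 starts at roll index 11: roll=10 (strike), consumes 1 roll
Frame 8 starts at roll index 12: rolls=2,7 (sum=9), consumes 2 rolls
Frame 9 starts at roll index 14: rolls=8,0 (sum=8), consumes 2 rolls
Frame 10 starts at roll index 16: 2 remaining rolls

Answer: 0 1 3 5 7 9 11 12 14 16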